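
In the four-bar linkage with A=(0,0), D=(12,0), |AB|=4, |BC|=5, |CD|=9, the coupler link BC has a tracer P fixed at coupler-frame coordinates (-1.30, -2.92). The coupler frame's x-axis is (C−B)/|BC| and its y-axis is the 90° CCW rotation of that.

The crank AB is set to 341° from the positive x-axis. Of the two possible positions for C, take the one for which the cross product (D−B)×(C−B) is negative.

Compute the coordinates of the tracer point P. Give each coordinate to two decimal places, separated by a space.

A=(0,0), D=(12.00,0)
B = A + 4.00·(cos341°, sin341°) = (3.7821, -1.3023)
|BD| = 8.3205
circle(B,5.00) ∩ circle(D,9.00): a=0.7950, h=4.9364
  candidates: C₊=(3.7947,3.6977) cross=41.073; C₋=(5.3399,-6.0534) cross=-41.073
  mode - wants cross < 0 → take C=(5.3399,-6.0534) (cross=-41.073)
ex = (C−B)/|BC| = (0.3116,-0.9502); ey = (0.9502,0.3116)
P = B + -1.30·ex + -2.92·ey = (0.6024,-0.9768)

0.60 -0.98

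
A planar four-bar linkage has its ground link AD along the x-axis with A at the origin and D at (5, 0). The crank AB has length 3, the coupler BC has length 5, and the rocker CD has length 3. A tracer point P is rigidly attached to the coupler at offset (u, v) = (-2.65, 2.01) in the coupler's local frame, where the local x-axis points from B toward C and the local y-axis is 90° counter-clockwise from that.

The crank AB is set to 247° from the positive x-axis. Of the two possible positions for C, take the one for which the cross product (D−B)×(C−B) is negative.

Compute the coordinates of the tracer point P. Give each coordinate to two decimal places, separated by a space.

A=(0,0), D=(5.00,0)
B = A + 3.00·(cos247°, sin247°) = (-1.1722, -2.7615)
|BD| = 6.7618
circle(B,5.00) ∩ circle(D,3.00): a=4.5640, h=2.0420
  candidates: C₊=(2.1599,0.9664) cross=13.808; C₋=(3.8278,-2.7615) cross=-13.808
  mode - wants cross < 0 → take C=(3.8278,-2.7615) (cross=-13.808)
ex = (C−B)/|BC| = (1.0000,-0.0000); ey = (0.0000,1.0000)
P = B + -2.65·ex + 2.01·ey = (-3.8222,-0.7515)

-3.82 -0.75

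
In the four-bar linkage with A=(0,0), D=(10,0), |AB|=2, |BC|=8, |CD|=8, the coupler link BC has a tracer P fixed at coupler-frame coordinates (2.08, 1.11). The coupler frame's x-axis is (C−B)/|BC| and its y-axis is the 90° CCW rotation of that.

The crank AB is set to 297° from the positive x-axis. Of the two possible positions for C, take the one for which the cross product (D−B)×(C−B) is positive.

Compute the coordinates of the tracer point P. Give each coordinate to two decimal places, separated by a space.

0.75 0.57

A=(0,0), D=(10.00,0)
B = A + 2.00·(cos297°, sin297°) = (0.9080, -1.7820)
|BD| = 9.2650
circle(B,8.00) ∩ circle(D,8.00): a=4.6325, h=6.5223
  candidates: C₊=(4.1995,5.5095) cross=60.429; C₋=(6.7085,-7.2915) cross=-60.429
  mode + wants cross > 0 → take C=(4.1995,5.5095) (cross=60.429)
ex = (C−B)/|BC| = (0.4114,0.9114); ey = (-0.9114,0.4114)
P = B + 2.08·ex + 1.11·ey = (0.7521,0.5705)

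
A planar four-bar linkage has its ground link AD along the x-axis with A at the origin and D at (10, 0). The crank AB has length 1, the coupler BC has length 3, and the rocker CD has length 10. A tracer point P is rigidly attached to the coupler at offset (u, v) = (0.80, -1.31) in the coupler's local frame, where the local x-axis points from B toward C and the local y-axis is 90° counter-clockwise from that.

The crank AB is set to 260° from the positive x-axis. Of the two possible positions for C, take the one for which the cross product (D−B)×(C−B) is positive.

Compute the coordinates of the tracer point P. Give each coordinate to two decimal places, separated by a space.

A=(0,0), D=(10.00,0)
B = A + 1.00·(cos260°, sin260°) = (-0.1736, -0.9848)
|BD| = 10.2212
circle(B,3.00) ∩ circle(D,10.00): a=0.6591, h=2.9267
  candidates: C₊=(0.2004,1.9918) cross=29.914; C₋=(0.7643,-3.8344) cross=-29.914
  mode + wants cross > 0 → take C=(0.2004,1.9918) (cross=29.914)
ex = (C−B)/|BC| = (0.1247,0.9922); ey = (-0.9922,0.1247)
P = B + 0.80·ex + -1.31·ey = (1.2259,-0.3544)

1.23 -0.35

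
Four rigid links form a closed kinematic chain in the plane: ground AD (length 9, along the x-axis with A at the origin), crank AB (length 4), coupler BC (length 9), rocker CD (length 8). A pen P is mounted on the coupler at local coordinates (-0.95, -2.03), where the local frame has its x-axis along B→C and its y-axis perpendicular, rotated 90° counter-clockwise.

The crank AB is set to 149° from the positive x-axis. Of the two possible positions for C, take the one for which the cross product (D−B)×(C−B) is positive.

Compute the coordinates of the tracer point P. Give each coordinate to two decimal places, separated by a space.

-3.24 -0.17

A=(0,0), D=(9.00,0)
B = A + 4.00·(cos149°, sin149°) = (-3.4287, 2.0602)
|BD| = 12.5983
circle(B,9.00) ∩ circle(D,8.00): a=6.9738, h=5.6891
  candidates: C₊=(4.3816,6.5323) cross=71.673; C₋=(2.5210,-4.6928) cross=-71.673
  mode + wants cross > 0 → take C=(4.3816,6.5323) (cross=71.673)
ex = (C−B)/|BC| = (0.8678,0.4969); ey = (-0.4969,0.8678)
P = B + -0.95·ex + -2.03·ey = (-3.2444,-0.1736)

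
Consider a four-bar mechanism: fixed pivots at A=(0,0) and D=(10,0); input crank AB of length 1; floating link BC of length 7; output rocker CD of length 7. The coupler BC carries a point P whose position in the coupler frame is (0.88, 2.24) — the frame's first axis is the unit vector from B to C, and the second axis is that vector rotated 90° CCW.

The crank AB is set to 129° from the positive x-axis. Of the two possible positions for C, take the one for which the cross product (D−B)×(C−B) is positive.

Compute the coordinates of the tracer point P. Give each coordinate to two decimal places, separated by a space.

A=(0,0), D=(10.00,0)
B = A + 1.00·(cos129°, sin129°) = (-0.6293, 0.7771)
|BD| = 10.6577
circle(B,7.00) ∩ circle(D,7.00): a=5.3288, h=4.5391
  candidates: C₊=(5.0163,4.9156) cross=48.376; C₋=(4.3544,-4.1384) cross=-48.376
  mode + wants cross > 0 → take C=(5.0163,4.9156) (cross=48.376)
ex = (C−B)/|BC| = (0.8065,0.5912); ey = (-0.5912,0.8065)
P = B + 0.88·ex + 2.24·ey = (-1.2439,3.1040)

-1.24 3.10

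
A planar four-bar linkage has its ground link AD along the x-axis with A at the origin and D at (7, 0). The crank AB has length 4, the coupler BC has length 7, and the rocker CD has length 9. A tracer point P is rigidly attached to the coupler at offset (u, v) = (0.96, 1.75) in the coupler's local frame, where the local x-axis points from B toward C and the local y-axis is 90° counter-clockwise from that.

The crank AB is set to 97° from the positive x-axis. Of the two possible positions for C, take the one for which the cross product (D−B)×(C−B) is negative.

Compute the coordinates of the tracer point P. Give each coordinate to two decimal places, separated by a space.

A=(0,0), D=(7.00,0)
B = A + 4.00·(cos97°, sin97°) = (-0.4875, 3.9702)
|BD| = 8.4749
circle(B,7.00) ∩ circle(D,9.00): a=2.3496, h=6.5939
  candidates: C₊=(4.6773,8.6951) cross=55.883; C₋=(-1.5007,-2.9561) cross=-55.883
  mode - wants cross < 0 → take C=(-1.5007,-2.9561) (cross=-55.883)
ex = (C−B)/|BC| = (-0.1447,-0.9895); ey = (0.9895,-0.1447)
P = B + 0.96·ex + 1.75·ey = (1.1051,2.7670)

1.11 2.77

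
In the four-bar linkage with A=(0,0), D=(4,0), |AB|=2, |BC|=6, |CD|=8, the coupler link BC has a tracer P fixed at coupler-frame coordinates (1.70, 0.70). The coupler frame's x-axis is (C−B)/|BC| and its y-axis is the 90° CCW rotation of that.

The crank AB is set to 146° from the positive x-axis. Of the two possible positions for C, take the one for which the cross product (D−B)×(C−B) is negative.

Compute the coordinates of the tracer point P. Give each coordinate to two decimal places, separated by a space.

-1.16 -0.65

A=(0,0), D=(4.00,0)
B = A + 2.00·(cos146°, sin146°) = (-1.6581, 1.1184)
|BD| = 5.7675
circle(B,6.00) ∩ circle(D,8.00): a=0.4564, h=5.9826
  candidates: C₊=(-0.0502,6.8989) cross=34.505; C₋=(-2.3704,-4.8392) cross=-34.505
  mode - wants cross < 0 → take C=(-2.3704,-4.8392) (cross=-34.505)
ex = (C−B)/|BC| = (-0.1187,-0.9929); ey = (0.9929,-0.1187)
P = B + 1.70·ex + 0.70·ey = (-1.1649,-0.6527)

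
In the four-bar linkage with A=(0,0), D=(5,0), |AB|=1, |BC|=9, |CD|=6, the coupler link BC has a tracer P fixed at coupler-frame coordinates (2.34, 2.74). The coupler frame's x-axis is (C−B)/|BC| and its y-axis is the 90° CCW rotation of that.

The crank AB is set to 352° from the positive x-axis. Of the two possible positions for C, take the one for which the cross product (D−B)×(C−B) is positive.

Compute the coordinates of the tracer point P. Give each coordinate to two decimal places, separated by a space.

A=(0,0), D=(5.00,0)
B = A + 1.00·(cos352°, sin352°) = (0.9903, -0.1392)
|BD| = 4.0121
circle(B,9.00) ∩ circle(D,6.00): a=7.6140, h=4.7986
  candidates: C₊=(8.4333,4.9206) cross=19.253; C₋=(8.7662,-4.6707) cross=-19.253
  mode + wants cross > 0 → take C=(8.4333,4.9206) (cross=19.253)
ex = (C−B)/|BC| = (0.8270,0.5622); ey = (-0.5622,0.8270)
P = B + 2.34·ex + 2.74·ey = (1.3850,3.4424)

1.39 3.44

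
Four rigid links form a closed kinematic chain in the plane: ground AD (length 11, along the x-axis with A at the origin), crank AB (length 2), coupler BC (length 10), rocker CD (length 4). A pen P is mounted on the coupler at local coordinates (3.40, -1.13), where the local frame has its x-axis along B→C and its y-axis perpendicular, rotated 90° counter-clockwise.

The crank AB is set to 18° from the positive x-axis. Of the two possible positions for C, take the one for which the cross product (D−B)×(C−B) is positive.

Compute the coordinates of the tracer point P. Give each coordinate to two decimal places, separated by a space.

A=(0,0), D=(11.00,0)
B = A + 2.00·(cos18°, sin18°) = (1.9021, 0.6180)
|BD| = 9.1189
circle(B,10.00) ∩ circle(D,4.00): a=9.1653, h=3.9997
  candidates: C₊=(11.3174,3.9874) cross=36.473; C₋=(10.7752,-3.9937) cross=-36.473
  mode + wants cross > 0 → take C=(11.3174,3.9874) (cross=36.473)
ex = (C−B)/|BC| = (0.9415,0.3369); ey = (-0.3369,0.9415)
P = B + 3.40·ex + -1.13·ey = (5.4840,0.6997)

5.48 0.70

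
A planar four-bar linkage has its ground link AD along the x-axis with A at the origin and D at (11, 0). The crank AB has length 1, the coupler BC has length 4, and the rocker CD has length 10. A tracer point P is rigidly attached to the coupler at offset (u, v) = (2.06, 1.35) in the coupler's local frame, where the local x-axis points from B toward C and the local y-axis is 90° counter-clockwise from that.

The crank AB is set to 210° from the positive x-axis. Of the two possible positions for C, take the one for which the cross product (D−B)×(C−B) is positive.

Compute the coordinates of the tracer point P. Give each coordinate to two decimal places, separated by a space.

-0.81 1.96

A=(0,0), D=(11.00,0)
B = A + 1.00·(cos210°, sin210°) = (-0.8660, -0.5000)
|BD| = 11.8766
circle(B,4.00) ∩ circle(D,10.00): a=2.4019, h=3.1986
  candidates: C₊=(1.3991,2.7969) cross=37.988; C₋=(1.6684,-3.5946) cross=-37.988
  mode + wants cross > 0 → take C=(1.3991,2.7969) (cross=37.988)
ex = (C−B)/|BC| = (0.5663,0.8242); ey = (-0.8242,0.5663)
P = B + 2.06·ex + 1.35·ey = (-0.8122,1.9624)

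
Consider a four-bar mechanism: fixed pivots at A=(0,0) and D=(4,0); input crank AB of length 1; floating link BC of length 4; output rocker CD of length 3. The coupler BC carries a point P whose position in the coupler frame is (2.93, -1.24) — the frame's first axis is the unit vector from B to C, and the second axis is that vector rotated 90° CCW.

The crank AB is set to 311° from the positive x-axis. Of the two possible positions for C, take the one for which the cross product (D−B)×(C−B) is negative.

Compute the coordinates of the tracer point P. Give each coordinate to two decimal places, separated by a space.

2.39 -3.43

A=(0,0), D=(4.00,0)
B = A + 1.00·(cos311°, sin311°) = (0.6561, -0.7547)
|BD| = 3.4281
circle(B,4.00) ∩ circle(D,3.00): a=2.7350, h=2.9189
  candidates: C₊=(2.6814,2.6947) cross=10.006; C₋=(3.9666,-2.9998) cross=-10.006
  mode - wants cross < 0 → take C=(3.9666,-2.9998) (cross=-10.006)
ex = (C−B)/|BC| = (0.8276,-0.5613); ey = (0.5613,0.8276)
P = B + 2.93·ex + -1.24·ey = (2.3850,-3.4255)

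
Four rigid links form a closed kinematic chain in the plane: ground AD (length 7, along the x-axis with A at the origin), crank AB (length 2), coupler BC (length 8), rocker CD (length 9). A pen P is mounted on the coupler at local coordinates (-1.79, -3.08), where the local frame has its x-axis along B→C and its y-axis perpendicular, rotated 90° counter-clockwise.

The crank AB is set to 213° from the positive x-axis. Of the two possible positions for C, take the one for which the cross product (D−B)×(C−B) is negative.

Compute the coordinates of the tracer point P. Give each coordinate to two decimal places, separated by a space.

-5.24 -1.22

A=(0,0), D=(7.00,0)
B = A + 2.00·(cos213°, sin213°) = (-1.6773, -1.0893)
|BD| = 8.7454
circle(B,8.00) ∩ circle(D,9.00): a=3.4008, h=7.2412
  candidates: C₊=(0.7950,6.5191) cross=63.327; C₋=(2.5989,-7.8505) cross=-63.327
  mode - wants cross < 0 → take C=(2.5989,-7.8505) (cross=-63.327)
ex = (C−B)/|BC| = (0.5345,-0.8452); ey = (0.8452,0.5345)
P = B + -1.79·ex + -3.08·ey = (-5.2372,-1.2228)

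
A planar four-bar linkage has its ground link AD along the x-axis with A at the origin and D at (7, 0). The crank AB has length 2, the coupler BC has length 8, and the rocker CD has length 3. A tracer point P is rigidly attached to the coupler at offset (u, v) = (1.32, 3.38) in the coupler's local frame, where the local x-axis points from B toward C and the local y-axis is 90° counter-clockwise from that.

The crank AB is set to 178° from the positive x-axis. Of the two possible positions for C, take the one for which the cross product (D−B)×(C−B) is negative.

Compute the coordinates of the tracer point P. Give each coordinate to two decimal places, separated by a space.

0.38 2.81

A=(0,0), D=(7.00,0)
B = A + 2.00·(cos178°, sin178°) = (-1.9988, 0.0698)
|BD| = 8.9991
circle(B,8.00) ∩ circle(D,3.00): a=7.5554, h=2.6298
  candidates: C₊=(5.5768,2.6409) cross=23.666; C₋=(5.5360,-2.6185) cross=-23.666
  mode - wants cross < 0 → take C=(5.5360,-2.6185) (cross=-23.666)
ex = (C−B)/|BC| = (0.9418,-0.3360); ey = (0.3360,0.9418)
P = B + 1.32·ex + 3.38·ey = (0.3803,2.8097)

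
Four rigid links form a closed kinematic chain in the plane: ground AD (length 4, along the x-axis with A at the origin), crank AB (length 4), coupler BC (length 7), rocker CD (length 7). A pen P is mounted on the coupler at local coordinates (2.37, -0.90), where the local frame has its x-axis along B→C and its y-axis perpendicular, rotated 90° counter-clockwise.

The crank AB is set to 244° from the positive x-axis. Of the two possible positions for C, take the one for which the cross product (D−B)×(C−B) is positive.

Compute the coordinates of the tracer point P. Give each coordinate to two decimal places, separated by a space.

A=(0,0), D=(4.00,0)
B = A + 4.00·(cos244°, sin244°) = (-1.7535, -3.5952)
|BD| = 6.7844
circle(B,7.00) ∩ circle(D,7.00): a=3.3922, h=6.1232
  candidates: C₊=(-2.1215,3.3951) cross=41.542; C₋=(4.3680,-6.9903) cross=-41.542
  mode + wants cross > 0 → take C=(-2.1215,3.3951) (cross=41.542)
ex = (C−B)/|BC| = (-0.0526,0.9986); ey = (-0.9986,-0.0526)
P = B + 2.37·ex + -0.90·ey = (-0.9793,-1.1811)

-0.98 -1.18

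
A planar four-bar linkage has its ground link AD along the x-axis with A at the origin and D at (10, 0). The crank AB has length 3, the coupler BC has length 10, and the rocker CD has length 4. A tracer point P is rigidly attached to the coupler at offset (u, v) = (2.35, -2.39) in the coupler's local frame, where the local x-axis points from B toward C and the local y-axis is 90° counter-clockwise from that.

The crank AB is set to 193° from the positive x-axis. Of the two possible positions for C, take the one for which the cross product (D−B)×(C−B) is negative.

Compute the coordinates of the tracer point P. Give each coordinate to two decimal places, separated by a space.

-1.06 -3.46

A=(0,0), D=(10.00,0)
B = A + 3.00·(cos193°, sin193°) = (-2.9231, -0.6749)
|BD| = 12.9407
circle(B,10.00) ∩ circle(D,4.00): a=9.7159, h=2.3666
  candidates: C₊=(6.6562,2.1952) cross=30.625; C₋=(6.9030,-2.5315) cross=-30.625
  mode - wants cross < 0 → take C=(6.9030,-2.5315) (cross=-30.625)
ex = (C−B)/|BC| = (0.9826,-0.1857); ey = (0.1857,0.9826)
P = B + 2.35·ex + -2.39·ey = (-1.0577,-3.4596)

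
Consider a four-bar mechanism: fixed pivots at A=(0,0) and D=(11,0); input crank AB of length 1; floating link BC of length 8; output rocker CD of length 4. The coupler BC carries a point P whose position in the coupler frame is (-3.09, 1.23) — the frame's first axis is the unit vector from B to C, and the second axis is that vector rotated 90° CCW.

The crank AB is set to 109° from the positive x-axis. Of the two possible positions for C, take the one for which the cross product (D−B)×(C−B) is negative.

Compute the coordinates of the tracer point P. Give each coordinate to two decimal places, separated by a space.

-2.89 3.06

A=(0,0), D=(11.00,0)
B = A + 1.00·(cos109°, sin109°) = (-0.3256, 0.9455)
|BD| = 11.3650
circle(B,8.00) ∩ circle(D,4.00): a=7.7942, h=1.8027
  candidates: C₊=(7.5916,2.0936) cross=20.488; C₋=(7.2917,-1.4994) cross=-20.488
  mode - wants cross < 0 → take C=(7.2917,-1.4994) (cross=-20.488)
ex = (C−B)/|BC| = (0.9522,-0.3056); ey = (0.3056,0.9522)
P = B + -3.09·ex + 1.23·ey = (-2.8918,3.0610)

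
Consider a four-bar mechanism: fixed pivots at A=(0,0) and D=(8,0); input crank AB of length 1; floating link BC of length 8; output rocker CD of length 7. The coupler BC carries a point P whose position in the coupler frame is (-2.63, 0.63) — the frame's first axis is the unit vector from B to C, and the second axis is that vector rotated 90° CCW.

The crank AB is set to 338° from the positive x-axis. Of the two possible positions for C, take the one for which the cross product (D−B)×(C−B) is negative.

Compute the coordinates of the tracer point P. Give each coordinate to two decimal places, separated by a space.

-0.20 2.08

A=(0,0), D=(8.00,0)
B = A + 1.00·(cos338°, sin338°) = (0.9272, -0.3746)
|BD| = 7.0827
circle(B,8.00) ∩ circle(D,7.00): a=4.6003, h=6.5450
  candidates: C₊=(5.1749,6.4046) cross=46.357; C₋=(5.8672,-6.6672) cross=-46.357
  mode - wants cross < 0 → take C=(5.8672,-6.6672) (cross=-46.357)
ex = (C−B)/|BC| = (0.6175,-0.7866); ey = (0.7866,0.6175)
P = B + -2.63·ex + 0.63·ey = (-0.2013,2.0831)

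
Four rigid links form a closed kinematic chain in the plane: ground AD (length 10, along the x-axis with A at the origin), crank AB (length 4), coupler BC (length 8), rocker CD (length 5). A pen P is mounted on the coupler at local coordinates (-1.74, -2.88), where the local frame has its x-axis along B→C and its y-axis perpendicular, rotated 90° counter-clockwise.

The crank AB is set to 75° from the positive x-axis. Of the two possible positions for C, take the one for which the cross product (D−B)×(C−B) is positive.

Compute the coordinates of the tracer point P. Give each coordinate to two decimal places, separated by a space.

-0.32 0.78

A=(0,0), D=(10.00,0)
B = A + 4.00·(cos75°, sin75°) = (1.0353, 3.8637)
|BD| = 9.7619
circle(B,8.00) ∩ circle(D,5.00): a=6.8785, h=4.0849
  candidates: C₊=(8.9688,4.8925) cross=39.876; C₋=(5.7353,-2.6101) cross=-39.876
  mode + wants cross > 0 → take C=(8.9688,4.8925) (cross=39.876)
ex = (C−B)/|BC| = (0.9917,0.1286); ey = (-0.1286,0.9917)
P = B + -1.74·ex + -2.88·ey = (-0.3199,0.7839)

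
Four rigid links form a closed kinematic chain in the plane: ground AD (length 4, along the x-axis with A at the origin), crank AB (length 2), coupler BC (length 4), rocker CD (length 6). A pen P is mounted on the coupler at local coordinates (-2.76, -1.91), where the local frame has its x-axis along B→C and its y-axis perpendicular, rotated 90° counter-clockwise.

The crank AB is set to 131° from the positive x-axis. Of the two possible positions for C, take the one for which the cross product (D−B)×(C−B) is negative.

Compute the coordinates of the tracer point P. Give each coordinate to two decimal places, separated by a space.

A=(0,0), D=(4.00,0)
B = A + 2.00·(cos131°, sin131°) = (-1.3121, 1.5094)
|BD| = 5.5224
circle(B,4.00) ∩ circle(D,6.00): a=0.9504, h=3.8855
  candidates: C₊=(0.6641,4.9872) cross=21.457; C₋=(-1.4599,-2.4878) cross=-21.457
  mode - wants cross < 0 → take C=(-1.4599,-2.4878) (cross=-21.457)
ex = (C−B)/|BC| = (-0.0369,-0.9993); ey = (0.9993,-0.0369)
P = B + -2.76·ex + -1.91·ey = (-3.1188,4.3381)

-3.12 4.34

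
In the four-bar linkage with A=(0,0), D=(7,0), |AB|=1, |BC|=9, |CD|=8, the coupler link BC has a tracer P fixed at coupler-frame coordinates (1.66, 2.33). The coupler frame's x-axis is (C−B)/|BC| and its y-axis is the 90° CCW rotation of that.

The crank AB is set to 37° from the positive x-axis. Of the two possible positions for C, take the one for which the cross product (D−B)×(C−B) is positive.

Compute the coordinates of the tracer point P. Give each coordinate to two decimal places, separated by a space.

A=(0,0), D=(7.00,0)
B = A + 1.00·(cos37°, sin37°) = (0.7986, 0.6018)
|BD| = 6.2305
circle(B,9.00) ∩ circle(D,8.00): a=4.4795, h=7.8060
  candidates: C₊=(6.0112,7.9387) cross=48.635; C₋=(4.5032,-7.6004) cross=-48.635
  mode + wants cross > 0 → take C=(6.0112,7.9387) (cross=48.635)
ex = (C−B)/|BC| = (0.5792,0.8152); ey = (-0.8152,0.5792)
P = B + 1.66·ex + 2.33·ey = (-0.1394,3.3045)

-0.14 3.30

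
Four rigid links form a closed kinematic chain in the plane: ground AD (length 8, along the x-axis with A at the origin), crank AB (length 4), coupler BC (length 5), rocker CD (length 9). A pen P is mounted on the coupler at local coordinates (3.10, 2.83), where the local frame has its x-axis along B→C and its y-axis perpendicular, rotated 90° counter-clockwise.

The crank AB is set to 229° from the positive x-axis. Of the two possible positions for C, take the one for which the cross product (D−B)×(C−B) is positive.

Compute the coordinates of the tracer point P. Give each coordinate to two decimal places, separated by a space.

-4.17 0.88

A=(0,0), D=(8.00,0)
B = A + 4.00·(cos229°, sin229°) = (-2.6242, -3.0188)
|BD| = 11.0448
circle(B,5.00) ∩ circle(D,9.00): a=2.9873, h=4.0095
  candidates: C₊=(-0.8466,1.6545) cross=44.284; C₋=(1.3452,-6.0592) cross=-44.284
  mode + wants cross > 0 → take C=(-0.8466,1.6545) (cross=44.284)
ex = (C−B)/|BC| = (0.3555,0.9347); ey = (-0.9347,0.3555)
P = B + 3.10·ex + 2.83·ey = (-4.1672,0.8848)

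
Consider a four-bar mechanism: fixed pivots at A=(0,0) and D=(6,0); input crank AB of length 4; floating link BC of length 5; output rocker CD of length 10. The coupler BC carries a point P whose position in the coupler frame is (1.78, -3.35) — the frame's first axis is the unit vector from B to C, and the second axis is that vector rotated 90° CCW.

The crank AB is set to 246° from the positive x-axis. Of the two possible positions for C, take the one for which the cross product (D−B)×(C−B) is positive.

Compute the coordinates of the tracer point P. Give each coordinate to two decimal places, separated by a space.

0.50 -0.51

A=(0,0), D=(6.00,0)
B = A + 4.00·(cos246°, sin246°) = (-1.6269, -3.6542)
|BD| = 8.4571
circle(B,5.00) ∩ circle(D,10.00): a=-0.2055, h=4.9958
  candidates: C₊=(-3.9709,0.7624) cross=42.250; C₋=(0.3463,-8.2484) cross=-42.250
  mode + wants cross > 0 → take C=(-3.9709,0.7624) (cross=42.250)
ex = (C−B)/|BC| = (-0.4688,0.8833); ey = (-0.8833,-0.4688)
P = B + 1.78·ex + -3.35·ey = (0.4977,-0.5114)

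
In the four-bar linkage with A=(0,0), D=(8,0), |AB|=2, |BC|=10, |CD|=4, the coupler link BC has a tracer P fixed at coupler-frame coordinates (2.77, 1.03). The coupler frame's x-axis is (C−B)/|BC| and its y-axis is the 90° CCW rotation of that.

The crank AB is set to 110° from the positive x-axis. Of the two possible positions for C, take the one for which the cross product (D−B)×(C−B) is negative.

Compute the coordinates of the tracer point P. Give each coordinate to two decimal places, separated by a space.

2.17 1.10

A=(0,0), D=(8.00,0)
B = A + 2.00·(cos110°, sin110°) = (-0.6840, 1.8794)
|BD| = 8.8851
circle(B,10.00) ∩ circle(D,4.00): a=9.1696, h=3.9899
  candidates: C₊=(9.1220,3.8394) cross=35.450; C₋=(7.4341,-3.9598) cross=-35.450
  mode - wants cross < 0 → take C=(7.4341,-3.9598) (cross=-35.450)
ex = (C−B)/|BC| = (0.8118,-0.5839); ey = (0.5839,0.8118)
P = B + 2.77·ex + 1.03·ey = (2.1661,1.0981)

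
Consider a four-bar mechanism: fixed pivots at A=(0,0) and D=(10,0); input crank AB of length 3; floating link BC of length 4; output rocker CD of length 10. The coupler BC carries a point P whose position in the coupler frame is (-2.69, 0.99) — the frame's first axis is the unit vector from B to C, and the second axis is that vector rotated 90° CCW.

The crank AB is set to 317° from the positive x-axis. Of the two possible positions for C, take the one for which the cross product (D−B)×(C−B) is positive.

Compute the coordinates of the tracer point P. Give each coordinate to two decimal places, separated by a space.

A=(0,0), D=(10.00,0)
B = A + 3.00·(cos317°, sin317°) = (2.1941, -2.0460)
|BD| = 8.0696
circle(B,4.00) ∩ circle(D,10.00): a=-1.1699, h=3.8251
  candidates: C₊=(0.0926,1.3575) cross=30.867; C₋=(2.0322,-6.0427) cross=-30.867
  mode + wants cross > 0 → take C=(0.0926,1.3575) (cross=30.867)
ex = (C−B)/|BC| = (-0.5254,0.8509); ey = (-0.8509,-0.5254)
P = B + -2.69·ex + 0.99·ey = (2.7650,-4.8550)

2.76 -4.85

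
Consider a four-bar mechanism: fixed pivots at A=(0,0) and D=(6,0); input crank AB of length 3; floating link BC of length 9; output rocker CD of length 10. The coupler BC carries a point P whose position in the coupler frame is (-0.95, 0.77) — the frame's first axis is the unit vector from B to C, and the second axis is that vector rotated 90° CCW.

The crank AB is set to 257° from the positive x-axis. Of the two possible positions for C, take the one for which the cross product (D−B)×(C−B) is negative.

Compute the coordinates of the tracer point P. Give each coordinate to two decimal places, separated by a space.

-0.67 -1.70

A=(0,0), D=(6.00,0)
B = A + 3.00·(cos257°, sin257°) = (-0.6749, -2.9231)
|BD| = 7.2869
circle(B,9.00) ∩ circle(D,10.00): a=2.3397, h=8.6906
  candidates: C₊=(-2.0179,5.9761) cross=63.327; C₋=(4.9546,-9.9452) cross=-63.327
  mode - wants cross < 0 → take C=(4.9546,-9.9452) (cross=-63.327)
ex = (C−B)/|BC| = (0.6255,-0.7802); ey = (0.7802,0.6255)
P = B + -0.95·ex + 0.77·ey = (-0.6683,-1.7003)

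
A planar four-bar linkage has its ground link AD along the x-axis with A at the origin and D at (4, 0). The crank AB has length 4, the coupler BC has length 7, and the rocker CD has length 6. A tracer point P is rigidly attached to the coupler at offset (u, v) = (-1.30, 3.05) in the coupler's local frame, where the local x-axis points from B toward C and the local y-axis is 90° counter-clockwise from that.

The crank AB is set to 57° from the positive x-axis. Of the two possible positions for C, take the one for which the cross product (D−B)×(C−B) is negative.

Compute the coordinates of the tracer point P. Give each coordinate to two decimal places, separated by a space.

5.47 2.93

A=(0,0), D=(4.00,0)
B = A + 4.00·(cos57°, sin57°) = (2.1786, 3.3547)
|BD| = 3.8173
circle(B,7.00) ∩ circle(D,6.00): a=3.6114, h=5.9965
  candidates: C₊=(9.1716,3.0422) cross=22.890; C₋=(-1.3680,-2.6804) cross=-22.890
  mode - wants cross < 0 → take C=(-1.3680,-2.6804) (cross=-22.890)
ex = (C−B)/|BC| = (-0.5067,-0.8621); ey = (0.8621,-0.5067)
P = B + -1.30·ex + 3.05·ey = (5.4668,2.9302)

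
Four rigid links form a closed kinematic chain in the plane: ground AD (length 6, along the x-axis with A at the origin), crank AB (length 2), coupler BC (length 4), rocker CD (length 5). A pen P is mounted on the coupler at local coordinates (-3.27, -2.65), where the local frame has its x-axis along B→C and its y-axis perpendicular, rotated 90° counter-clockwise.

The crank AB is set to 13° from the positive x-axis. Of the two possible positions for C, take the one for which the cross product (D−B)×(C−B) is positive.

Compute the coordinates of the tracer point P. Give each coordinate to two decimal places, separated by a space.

A=(0,0), D=(6.00,0)
B = A + 2.00·(cos13°, sin13°) = (1.9487, 0.4499)
|BD| = 4.0762
circle(B,4.00) ∩ circle(D,5.00): a=0.9341, h=3.8894
  candidates: C₊=(3.3064,4.2124) cross=15.854; C₋=(2.4478,-3.5188) cross=-15.854
  mode + wants cross > 0 → take C=(3.3064,4.2124) (cross=15.854)
ex = (C−B)/|BC| = (0.3394,0.9406); ey = (-0.9406,0.3394)
P = B + -3.27·ex + -2.65·ey = (3.3315,-3.5254)

3.33 -3.53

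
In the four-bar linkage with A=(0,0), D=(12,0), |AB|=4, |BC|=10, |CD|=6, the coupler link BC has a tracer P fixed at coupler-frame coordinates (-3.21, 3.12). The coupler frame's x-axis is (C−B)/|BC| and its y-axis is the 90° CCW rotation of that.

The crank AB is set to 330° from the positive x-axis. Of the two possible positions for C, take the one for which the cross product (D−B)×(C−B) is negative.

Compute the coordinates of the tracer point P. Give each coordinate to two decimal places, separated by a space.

A=(0,0), D=(12.00,0)
B = A + 4.00·(cos330°, sin330°) = (3.4641, -2.0000)
|BD| = 8.7671
circle(B,10.00) ∩ circle(D,6.00): a=8.0336, h=5.9550
  candidates: C₊=(9.9273,5.6306) cross=52.208; C₋=(12.6443,-5.9653) cross=-52.208
  mode - wants cross < 0 → take C=(12.6443,-5.9653) (cross=-52.208)
ex = (C−B)/|BC| = (0.9180,-0.3965); ey = (0.3965,0.9180)
P = B + -3.21·ex + 3.12·ey = (1.7544,2.1371)

1.75 2.14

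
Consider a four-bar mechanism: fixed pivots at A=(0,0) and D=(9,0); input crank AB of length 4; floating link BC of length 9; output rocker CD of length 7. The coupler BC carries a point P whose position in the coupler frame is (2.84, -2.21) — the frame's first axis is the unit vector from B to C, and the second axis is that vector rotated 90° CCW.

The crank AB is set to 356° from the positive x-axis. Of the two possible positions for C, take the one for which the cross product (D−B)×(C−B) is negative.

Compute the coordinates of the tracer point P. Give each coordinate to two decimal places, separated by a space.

A=(0,0), D=(9.00,0)
B = A + 4.00·(cos356°, sin356°) = (3.9903, -0.2790)
|BD| = 5.0175
circle(B,9.00) ∩ circle(D,7.00): a=5.6976, h=6.9669
  candidates: C₊=(9.2916,6.9939) cross=34.956; C₋=(10.0665,-6.9183) cross=-34.956
  mode - wants cross < 0 → take C=(10.0665,-6.9183) (cross=-34.956)
ex = (C−B)/|BC| = (0.6751,-0.7377); ey = (0.7377,0.6751)
P = B + 2.84·ex + -2.21·ey = (4.2773,-3.8661)

4.28 -3.87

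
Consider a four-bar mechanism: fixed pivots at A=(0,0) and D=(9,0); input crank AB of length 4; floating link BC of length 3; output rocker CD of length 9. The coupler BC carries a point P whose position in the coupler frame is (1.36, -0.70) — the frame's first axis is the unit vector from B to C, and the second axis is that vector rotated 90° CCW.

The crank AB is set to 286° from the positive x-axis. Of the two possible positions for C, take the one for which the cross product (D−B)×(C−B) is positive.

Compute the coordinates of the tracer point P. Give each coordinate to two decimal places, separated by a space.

1.29 -2.33

A=(0,0), D=(9.00,0)
B = A + 4.00·(cos286°, sin286°) = (1.1025, -3.8450)
|BD| = 8.7837
circle(B,3.00) ∩ circle(D,9.00): a=0.2934, h=2.9856
  candidates: C₊=(0.0594,-1.0323) cross=26.225; C₋=(2.6733,-6.4010) cross=-26.225
  mode + wants cross > 0 → take C=(0.0594,-1.0323) (cross=26.225)
ex = (C−B)/|BC| = (-0.3477,0.9376); ey = (-0.9376,-0.3477)
P = B + 1.36·ex + -0.70·ey = (1.2860,-2.3265)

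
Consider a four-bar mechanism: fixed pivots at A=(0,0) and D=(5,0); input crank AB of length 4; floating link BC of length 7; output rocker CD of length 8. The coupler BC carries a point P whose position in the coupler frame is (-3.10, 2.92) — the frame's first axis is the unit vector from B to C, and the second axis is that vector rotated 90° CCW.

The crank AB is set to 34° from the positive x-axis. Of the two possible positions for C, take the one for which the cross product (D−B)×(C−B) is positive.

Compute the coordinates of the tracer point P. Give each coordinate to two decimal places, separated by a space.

A=(0,0), D=(5.00,0)
B = A + 4.00·(cos34°, sin34°) = (3.3162, 2.2368)
|BD| = 2.7997
circle(B,7.00) ∩ circle(D,8.00): a=-1.2790, h=6.8822
  candidates: C₊=(8.0453,7.3977) cross=19.268; C₋=(-2.9514,-0.8806) cross=-19.268
  mode + wants cross > 0 → take C=(8.0453,7.3977) (cross=19.268)
ex = (C−B)/|BC| = (0.6756,0.7373); ey = (-0.7373,0.6756)
P = B + -3.10·ex + 2.92·ey = (-0.9310,1.9239)

-0.93 1.92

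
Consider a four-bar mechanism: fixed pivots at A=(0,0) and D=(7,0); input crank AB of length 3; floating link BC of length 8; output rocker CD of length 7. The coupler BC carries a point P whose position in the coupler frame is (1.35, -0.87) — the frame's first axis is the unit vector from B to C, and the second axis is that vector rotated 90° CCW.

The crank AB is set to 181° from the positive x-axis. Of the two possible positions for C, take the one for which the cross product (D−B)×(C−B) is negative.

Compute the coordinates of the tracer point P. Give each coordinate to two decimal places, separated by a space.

A=(0,0), D=(7.00,0)
B = A + 3.00·(cos181°, sin181°) = (-2.9995, -0.0524)
|BD| = 9.9997
circle(B,8.00) ∩ circle(D,7.00): a=5.7499, h=5.5623
  candidates: C₊=(2.7211,5.5400) cross=55.621; C₋=(2.7794,-5.5845) cross=-55.621
  mode - wants cross < 0 → take C=(2.7794,-5.5845) (cross=-55.621)
ex = (C−B)/|BC| = (0.7224,-0.6915); ey = (0.6915,0.7224)
P = B + 1.35·ex + -0.87·ey = (-2.6260,-1.6144)

-2.63 -1.61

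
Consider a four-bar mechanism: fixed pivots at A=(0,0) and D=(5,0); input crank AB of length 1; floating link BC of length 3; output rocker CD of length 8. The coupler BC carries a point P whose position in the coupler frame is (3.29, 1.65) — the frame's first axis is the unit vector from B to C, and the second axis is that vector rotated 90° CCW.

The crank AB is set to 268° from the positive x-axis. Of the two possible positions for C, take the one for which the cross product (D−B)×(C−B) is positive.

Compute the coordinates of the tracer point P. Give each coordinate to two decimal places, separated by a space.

-3.57 -2.03

A=(0,0), D=(5.00,0)
B = A + 1.00·(cos268°, sin268°) = (-0.0349, -0.9994)
|BD| = 5.1331
circle(B,3.00) ∩ circle(D,8.00): a=-2.7908, h=1.1007
  candidates: C₊=(-2.9866,-0.4631) cross=5.650; C₋=(-2.5580,-2.6223) cross=-5.650
  mode + wants cross > 0 → take C=(-2.9866,-0.4631) (cross=5.650)
ex = (C−B)/|BC| = (-0.9839,0.1788); ey = (-0.1788,-0.9839)
P = B + 3.29·ex + 1.65·ey = (-3.5669,-2.0347)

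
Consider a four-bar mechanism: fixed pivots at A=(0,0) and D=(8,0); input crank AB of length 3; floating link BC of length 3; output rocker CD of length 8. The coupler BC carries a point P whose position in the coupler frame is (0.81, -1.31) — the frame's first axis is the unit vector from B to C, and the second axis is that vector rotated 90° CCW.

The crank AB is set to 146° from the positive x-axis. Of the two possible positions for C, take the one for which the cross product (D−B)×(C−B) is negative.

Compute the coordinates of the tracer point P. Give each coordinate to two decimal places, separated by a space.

-2.55 0.14

A=(0,0), D=(8.00,0)
B = A + 3.00·(cos146°, sin146°) = (-2.4871, 1.6776)
|BD| = 10.6204
circle(B,3.00) ∩ circle(D,8.00): a=2.7209, h=1.2637
  candidates: C₊=(0.3992,2.4956) cross=13.421; C₋=(0.0000,0.0000) cross=-13.421
  mode - wants cross < 0 → take C=(0.0000,0.0000) (cross=-13.421)
ex = (C−B)/|BC| = (0.8290,-0.5592); ey = (0.5592,0.8290)
P = B + 0.81·ex + -1.31·ey = (-2.5481,0.1386)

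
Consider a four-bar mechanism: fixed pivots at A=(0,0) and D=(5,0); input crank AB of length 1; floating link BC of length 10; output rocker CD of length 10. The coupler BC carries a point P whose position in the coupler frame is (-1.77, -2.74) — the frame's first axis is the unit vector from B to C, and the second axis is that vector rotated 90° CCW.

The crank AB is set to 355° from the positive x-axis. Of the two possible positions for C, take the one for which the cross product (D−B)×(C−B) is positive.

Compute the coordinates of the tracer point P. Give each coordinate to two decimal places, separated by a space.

3.38 -2.32

A=(0,0), D=(5.00,0)
B = A + 1.00·(cos355°, sin355°) = (0.9962, -0.0872)
|BD| = 4.0048
circle(B,10.00) ∩ circle(D,10.00): a=2.0024, h=9.7975
  candidates: C₊=(2.7849,9.7516) cross=39.236; C₋=(3.2113,-9.8387) cross=-39.236
  mode + wants cross > 0 → take C=(2.7849,9.7516) (cross=39.236)
ex = (C−B)/|BC| = (0.1789,0.9839); ey = (-0.9839,0.1789)
P = B + -1.77·ex + -2.74·ey = (3.3754,-2.3187)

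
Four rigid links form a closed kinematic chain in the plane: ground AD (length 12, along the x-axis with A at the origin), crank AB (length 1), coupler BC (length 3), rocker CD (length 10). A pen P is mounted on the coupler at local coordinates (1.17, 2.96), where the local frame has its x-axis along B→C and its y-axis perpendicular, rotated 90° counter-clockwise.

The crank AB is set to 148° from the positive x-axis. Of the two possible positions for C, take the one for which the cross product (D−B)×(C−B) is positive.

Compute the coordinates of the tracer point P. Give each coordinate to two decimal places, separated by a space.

A=(0,0), D=(12.00,0)
B = A + 1.00·(cos148°, sin148°) = (-0.8480, 0.5299)
|BD| = 12.8590
circle(B,3.00) ∩ circle(D,10.00): a=2.8911, h=0.8010
  candidates: C₊=(2.0736,1.2111) cross=10.300; C₋=(2.0076,-0.3895) cross=-10.300
  mode + wants cross > 0 → take C=(2.0736,1.2111) (cross=10.300)
ex = (C−B)/|BC| = (0.9739,0.2270); ey = (-0.2270,0.9739)
P = B + 1.17·ex + 2.96·ey = (-0.3807,3.6783)

-0.38 3.68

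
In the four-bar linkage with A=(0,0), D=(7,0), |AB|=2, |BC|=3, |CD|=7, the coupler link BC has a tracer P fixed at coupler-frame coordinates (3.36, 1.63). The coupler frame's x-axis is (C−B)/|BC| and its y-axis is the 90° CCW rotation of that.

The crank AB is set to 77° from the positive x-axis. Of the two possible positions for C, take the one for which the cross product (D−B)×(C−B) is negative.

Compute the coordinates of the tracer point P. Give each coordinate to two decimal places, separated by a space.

A=(0,0), D=(7.00,0)
B = A + 2.00·(cos77°, sin77°) = (0.4499, 1.9487)
|BD| = 6.8338
circle(B,3.00) ∩ circle(D,7.00): a=0.4903, h=2.9597
  candidates: C₊=(1.7638,4.6457) cross=20.226; C₋=(0.0759,-1.0279) cross=-20.226
  mode - wants cross < 0 → take C=(0.0759,-1.0279) (cross=-20.226)
ex = (C−B)/|BC| = (-0.1247,-0.9922); ey = (0.9922,-0.1247)
P = B + 3.36·ex + 1.63·ey = (1.6483,-1.5883)

1.65 -1.59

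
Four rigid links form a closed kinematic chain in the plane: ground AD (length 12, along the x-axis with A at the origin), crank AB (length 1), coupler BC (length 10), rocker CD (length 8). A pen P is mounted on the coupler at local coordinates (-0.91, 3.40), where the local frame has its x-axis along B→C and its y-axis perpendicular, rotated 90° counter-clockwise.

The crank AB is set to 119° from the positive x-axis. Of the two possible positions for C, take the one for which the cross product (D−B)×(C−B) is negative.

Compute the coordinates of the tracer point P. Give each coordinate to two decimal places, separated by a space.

A=(0,0), D=(12.00,0)
B = A + 1.00·(cos119°, sin119°) = (-0.4848, 0.8746)
|BD| = 12.5154
circle(B,10.00) ∩ circle(D,8.00): a=7.6959, h=6.3853
  candidates: C₊=(7.6385,6.7065) cross=79.915; C₋=(6.7461,-6.0329) cross=-79.915
  mode - wants cross < 0 → take C=(6.7461,-6.0329) (cross=-79.915)
ex = (C−B)/|BC| = (0.7231,-0.6908); ey = (0.6908,0.7231)
P = B + -0.91·ex + 3.40·ey = (1.2057,3.9617)

1.21 3.96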